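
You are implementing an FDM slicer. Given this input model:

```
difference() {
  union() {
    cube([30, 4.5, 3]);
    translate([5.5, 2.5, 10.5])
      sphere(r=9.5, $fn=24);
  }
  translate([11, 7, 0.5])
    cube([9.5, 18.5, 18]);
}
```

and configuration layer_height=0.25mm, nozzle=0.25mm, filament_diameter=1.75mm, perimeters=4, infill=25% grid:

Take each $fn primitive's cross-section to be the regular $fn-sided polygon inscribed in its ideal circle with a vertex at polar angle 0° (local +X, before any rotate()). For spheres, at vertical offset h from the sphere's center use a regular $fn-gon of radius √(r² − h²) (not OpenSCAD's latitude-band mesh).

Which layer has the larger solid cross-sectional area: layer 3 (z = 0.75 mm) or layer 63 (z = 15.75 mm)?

layer 63 (z = 15.75 mm)

Layer 3 (z = 0.75): the cube is present — its section is the full 30×4.5 rectangle (area 135.00 mm²); the sphere at (5.5, 2.5) is absent (|z−center|=9.750 > r=9.5); Combining (union): only the 30×4.5 cube is present, so the union is just that shape — area = 135.00 mm²; the 9.5×18.5 cube at (11, 7) contributes its full rectangle (area 175.75 mm²); After the difference (first − rest): starting from the result so far (135.00 mm²), the 9.5×18.5 cube at (11, 7) misses the remaining region (no effect) — area = 135.00 mm². So its area = 135.00 mm². Layer 63 (z = 15.75): the cube is absent (z outside [0, 3]); the sphere at (5.5, 2.5): section is a regular 24-gon, circumradius = √(r²−h²) = √(9.5²−5.25²) = 7.918 (area = (24/2)·7.918²·sin(360°/24) = 194.70 mm²); Taking the union: only the r=9.5 sphere at (5.5, 2.5) is present, so the union is just that shape — area = 194.70 mm²; the cube at (11, 7) is present — its section is the full 9.5×18.5 rectangle (area 175.75 mm²); Subtracting the remaining from the first: starting from that combined region (194.70 mm²), the 9.5×18.5 cube at (11, 7) partially overlaps it — only the 0.57 mm² overlap (of its 175.75 mm²) is removed, clipping the outline — area = 194.12 mm². So its area = 194.12 mm². Layer 63 is larger (194.12 vs 135.00 mm²).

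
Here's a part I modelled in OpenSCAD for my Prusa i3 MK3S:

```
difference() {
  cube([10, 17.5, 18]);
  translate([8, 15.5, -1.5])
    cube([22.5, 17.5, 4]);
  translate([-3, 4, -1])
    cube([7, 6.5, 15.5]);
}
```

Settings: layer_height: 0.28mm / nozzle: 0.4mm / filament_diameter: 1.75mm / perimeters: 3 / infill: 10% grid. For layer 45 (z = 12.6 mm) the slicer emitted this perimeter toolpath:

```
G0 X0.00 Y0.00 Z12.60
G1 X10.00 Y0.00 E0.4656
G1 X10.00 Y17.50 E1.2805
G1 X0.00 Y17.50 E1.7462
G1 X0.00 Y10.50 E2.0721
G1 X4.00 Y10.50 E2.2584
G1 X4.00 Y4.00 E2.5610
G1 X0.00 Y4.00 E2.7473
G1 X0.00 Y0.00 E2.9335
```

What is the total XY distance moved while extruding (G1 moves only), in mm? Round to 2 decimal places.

Sum the Euclidean lengths of each G1 segment: total = 63.00 mm.

63.00 mm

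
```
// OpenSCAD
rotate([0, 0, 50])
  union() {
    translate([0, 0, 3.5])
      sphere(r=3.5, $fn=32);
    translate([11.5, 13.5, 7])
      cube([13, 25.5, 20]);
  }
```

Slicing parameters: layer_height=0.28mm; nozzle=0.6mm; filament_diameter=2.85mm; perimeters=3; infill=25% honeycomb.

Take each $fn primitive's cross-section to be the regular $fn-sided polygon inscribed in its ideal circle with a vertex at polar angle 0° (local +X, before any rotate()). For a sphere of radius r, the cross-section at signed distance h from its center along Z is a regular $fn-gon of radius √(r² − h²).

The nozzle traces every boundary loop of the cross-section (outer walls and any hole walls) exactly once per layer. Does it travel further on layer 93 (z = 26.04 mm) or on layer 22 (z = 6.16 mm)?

layer 93 (z = 26.04 mm)

Layer 93 (z = 26.04): the sphere is not intersected at this z (|z−center|=22.540 > r=3.5); the cube at (11.5, 13.5) is present — its section is the full 13×25.5 rectangle (perimeter 77.00 mm); Taking the union: only the 13×25.5 cube at (11.5, 13.5) is present, so the union is just that shape — boundary = 77.00 mm; (whole slice rotated 50° about Z — lengths, areas and connectivity unchanged). So its perimeter = 77.00 mm. Layer 22 (z = 6.16): the r=3.5 sphere slices to a regular 32-gon of circumradius 2.275 (√(r²−h²) with h=2.66 from center) (perimeter = 2·32·2.275·sin(180°/32) = 14.27 mm); the cube at (11.5, 13.5) is not intersected at this z (z outside [7, 27]); Combining (union): only the r=3.5 sphere is present, so the union is just that shape — boundary = 14.27 mm; (whole slice rotated 50° about Z — lengths, areas and connectivity unchanged). So its perimeter = 14.27 mm. Layer 93 is larger (77.00 vs 14.27 mm).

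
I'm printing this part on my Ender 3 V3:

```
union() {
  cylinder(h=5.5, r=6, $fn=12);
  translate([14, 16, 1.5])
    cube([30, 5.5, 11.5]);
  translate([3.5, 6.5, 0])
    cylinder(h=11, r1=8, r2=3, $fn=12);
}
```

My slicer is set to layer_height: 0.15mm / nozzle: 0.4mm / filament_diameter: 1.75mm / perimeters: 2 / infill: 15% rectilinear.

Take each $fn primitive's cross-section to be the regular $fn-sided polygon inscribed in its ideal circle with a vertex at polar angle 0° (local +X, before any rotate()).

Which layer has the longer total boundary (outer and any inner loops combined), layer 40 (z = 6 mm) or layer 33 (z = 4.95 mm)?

Layer 40 (z = 6): the cylinder is absent (z outside [0, 5.5]); the cube at (14, 16) is present — its section is the full 30×5.5 rectangle (perimeter 71.00 mm); the cone at (3.5, 6.5): at t=0.545 of its height the radius interpolates to r₁+(r₂−r₁)t = 5.273, giving a regular 12-gon of that circumradius (perimeter = 2·12·5.273·sin(180°/12) = 32.75 mm); Combining (union): the 2 present regions are separate (no shared area or edge), so areas and boundary lengths simply add and each stays a separate island — boundary = 103.75 mm. So its perimeter = 103.75 mm. Layer 33 (z = 4.95): the cylinder: section is a regular 12-gon, circumradius r=6 (perimeter = 2·12·6.000·sin(180°/12) = 37.27 mm); the 30×5.5 cube at (14, 16) contributes its full rectangle (perimeter 71.00 mm); the cone at (3.5, 6.5) contributes a regular 12-gon of circumradius 5.750 (interpolated between r1=8 and r2=3 at t=0.450) (perimeter = 2·12·5.750·sin(180°/12) = 35.72 mm); Taking the union: the regions partially overlap (shared area 24.94 mm²), so the edge portions inside another operand are dropped and the merged outline is re-measured after clipping — boundary = 123.91 mm. So its perimeter = 123.91 mm. Layer 33 is larger (123.91 vs 103.75 mm).

layer 33 (z = 4.95 mm)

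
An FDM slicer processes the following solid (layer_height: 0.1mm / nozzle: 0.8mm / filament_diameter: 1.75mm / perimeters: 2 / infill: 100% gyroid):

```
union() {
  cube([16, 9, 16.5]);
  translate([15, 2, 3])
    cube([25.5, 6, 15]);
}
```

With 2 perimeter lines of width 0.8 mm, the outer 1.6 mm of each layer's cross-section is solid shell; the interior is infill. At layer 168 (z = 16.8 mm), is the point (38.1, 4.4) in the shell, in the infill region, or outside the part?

At z = 16.8 mm: the cube is absent (z outside [0, 16.5]); the 25.5×6 cube at (15, 2) contributes its full rectangle; Merging all regions: only the 25.5×6 cube at (15, 2) is present, so the union is just that shape — 1 connected region. Overall, the cross-section is a single solid region. The nearest boundary edge runs (40.50, 2.00)→(40.50, 8.00); distance from the point to it = 2.40 mm. The point is inside the cross-section and 2.40 mm from the nearest boundary — more than the 1.6 mm shell width (2 × 0.8), so it's in the infill interior.

infill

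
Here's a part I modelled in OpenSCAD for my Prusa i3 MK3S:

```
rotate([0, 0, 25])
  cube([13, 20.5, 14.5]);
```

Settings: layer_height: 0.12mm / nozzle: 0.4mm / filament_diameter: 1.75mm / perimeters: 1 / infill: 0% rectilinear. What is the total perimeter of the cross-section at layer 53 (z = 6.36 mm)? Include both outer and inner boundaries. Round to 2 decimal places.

67.00 mm

At z = 6.36 mm: the cube is present — its section is the full 13×20.5 rectangle (perimeter 67.00 mm); (whole slice rotated 25° about Z — lengths, areas and connectivity unchanged). Overall, the cross-section is a single solid region. Total boundary length (outer) = 67.00 mm.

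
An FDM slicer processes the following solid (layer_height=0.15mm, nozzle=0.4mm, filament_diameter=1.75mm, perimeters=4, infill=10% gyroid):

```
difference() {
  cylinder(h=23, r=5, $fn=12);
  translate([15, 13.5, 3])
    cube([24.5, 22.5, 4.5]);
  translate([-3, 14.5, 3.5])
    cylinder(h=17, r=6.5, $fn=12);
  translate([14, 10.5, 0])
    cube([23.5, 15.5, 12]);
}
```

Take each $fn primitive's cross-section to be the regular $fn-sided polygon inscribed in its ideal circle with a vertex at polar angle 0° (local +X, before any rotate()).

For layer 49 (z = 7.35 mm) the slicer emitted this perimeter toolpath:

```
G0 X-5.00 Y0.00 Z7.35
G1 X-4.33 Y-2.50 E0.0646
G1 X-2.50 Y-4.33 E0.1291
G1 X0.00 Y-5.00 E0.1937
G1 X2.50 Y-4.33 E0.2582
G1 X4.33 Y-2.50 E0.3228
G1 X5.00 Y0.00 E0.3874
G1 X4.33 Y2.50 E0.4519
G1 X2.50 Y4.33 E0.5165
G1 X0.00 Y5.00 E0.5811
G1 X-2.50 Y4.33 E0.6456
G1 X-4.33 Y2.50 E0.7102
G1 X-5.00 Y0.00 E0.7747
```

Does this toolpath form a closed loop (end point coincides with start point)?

yes

Start point (G0): (-5.00, 0.00). End point (last G1): the path returns to the start — closed.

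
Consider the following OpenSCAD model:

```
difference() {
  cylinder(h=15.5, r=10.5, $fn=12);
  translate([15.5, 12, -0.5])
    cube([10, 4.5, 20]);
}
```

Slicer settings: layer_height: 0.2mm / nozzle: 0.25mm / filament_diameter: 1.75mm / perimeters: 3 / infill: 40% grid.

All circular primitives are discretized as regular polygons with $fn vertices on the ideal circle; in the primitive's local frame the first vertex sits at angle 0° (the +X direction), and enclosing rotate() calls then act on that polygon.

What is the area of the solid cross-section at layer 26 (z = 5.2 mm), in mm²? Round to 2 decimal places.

At z = 5.2 mm: the cylinder: section is a regular 12-gon, circumradius r=10.5 (area = (12/2)·10.500²·sin(360°/12) = 330.75 mm²); the cube at (15.5, 12) (footprint 10×4.5) is included at this height (area 45.00 mm²); Taking the first minus the rest: starting from the r=10.5 cylinder (330.75 mm²), the 10×4.5 cube at (15.5, 12) misses the remaining region (no effect) — area = 330.75 mm². Overall, the cross-section is a single solid region. Net area = 330.75 mm².

330.75 mm²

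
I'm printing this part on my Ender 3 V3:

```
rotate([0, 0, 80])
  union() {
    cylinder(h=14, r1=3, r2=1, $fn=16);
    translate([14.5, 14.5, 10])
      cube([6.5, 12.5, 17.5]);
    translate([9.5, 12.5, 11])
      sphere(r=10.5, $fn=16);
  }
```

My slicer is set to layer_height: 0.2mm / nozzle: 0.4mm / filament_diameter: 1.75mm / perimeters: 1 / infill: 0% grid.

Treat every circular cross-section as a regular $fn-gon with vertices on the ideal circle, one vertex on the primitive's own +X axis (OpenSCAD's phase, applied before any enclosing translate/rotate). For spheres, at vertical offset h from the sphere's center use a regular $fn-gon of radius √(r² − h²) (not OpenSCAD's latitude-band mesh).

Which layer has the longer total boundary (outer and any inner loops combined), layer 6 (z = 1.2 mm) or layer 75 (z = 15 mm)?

Layer 6 (z = 1.2): the cone contributes a regular 16-gon of circumradius 2.829 (interpolated between r1=3 and r2=1 at t=0.086) (perimeter = 2·16·2.829·sin(180°/16) = 17.66 mm); the cube at (14.5, 14.5) does not reach this height (z outside [10, 27.5]); the r=10.5 sphere at (9.5, 12.5) contributes a regular 16-gon of circumradius √(10.5²−9.8²) = 3.770 (perimeter = 2·16·3.770·sin(180°/16) = 23.53 mm); Combining (union): the 2 present regions are separate (no shared area or edge), so areas and boundary lengths simply add and each stays a separate island — boundary = 41.19 mm; (whole slice rotated 80° about Z — lengths, areas and connectivity unchanged). So its perimeter = 41.19 mm. Layer 75 (z = 15): the cone does not reach this height (z outside [0, 14]); the cube at (14.5, 14.5) is present — its section is the full 6.5×12.5 rectangle (perimeter 38.00 mm); the r=10.5 sphere at (9.5, 12.5) slices to a regular 16-gon of circumradius 9.708 (√(r²−h²) with h=4 from center) (perimeter = 2·16·9.708·sin(180°/16) = 60.61 mm); Combining (union): the regions partially overlap (shared area 17.45 mm²), so the edge portions inside another operand are dropped and the merged outline is re-measured after clipping — boundary = 80.41 mm; (whole slice rotated 80° about Z — lengths, areas and connectivity unchanged). So its perimeter = 80.41 mm. Layer 75 is larger (80.41 vs 41.19 mm).

layer 75 (z = 15 mm)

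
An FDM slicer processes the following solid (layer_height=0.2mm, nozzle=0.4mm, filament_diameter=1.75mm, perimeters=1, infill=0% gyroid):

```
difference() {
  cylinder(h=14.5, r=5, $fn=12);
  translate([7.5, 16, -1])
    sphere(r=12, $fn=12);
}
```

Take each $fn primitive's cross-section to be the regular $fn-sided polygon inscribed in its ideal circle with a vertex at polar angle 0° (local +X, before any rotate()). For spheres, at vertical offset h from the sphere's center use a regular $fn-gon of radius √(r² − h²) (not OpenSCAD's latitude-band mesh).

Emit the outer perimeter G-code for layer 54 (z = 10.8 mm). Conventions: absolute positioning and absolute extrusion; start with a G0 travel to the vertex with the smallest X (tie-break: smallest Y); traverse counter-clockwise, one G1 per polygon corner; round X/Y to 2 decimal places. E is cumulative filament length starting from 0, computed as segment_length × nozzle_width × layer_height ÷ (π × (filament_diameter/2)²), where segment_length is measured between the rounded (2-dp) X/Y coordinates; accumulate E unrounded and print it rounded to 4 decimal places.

G0 X-5.00 Y0.00 Z10.80
G1 X-4.33 Y-2.50 E0.0861
G1 X-2.50 Y-4.33 E0.1722
G1 X0.00 Y-5.00 E0.2582
G1 X2.50 Y-4.33 E0.3443
G1 X4.33 Y-2.50 E0.4304
G1 X5.00 Y0.00 E0.5165
G1 X4.33 Y2.50 E0.6026
G1 X2.50 Y4.33 E0.6887
G1 X0.00 Y5.00 E0.7747
G1 X-2.50 Y4.33 E0.8608
G1 X-4.33 Y2.50 E0.9469
G1 X-5.00 Y0.00 E1.0330

At z = 10.8 mm: the cylinder: section is a regular 12-gon, circumradius r=5; the sphere at (7.5, 16): section is a regular 12-gon, circumradius = √(r²−h²) = √(12²−11.8²) = 2.182; Taking the first minus the rest: starting from the r=5 cylinder, the r=12 sphere at (7.5, 16) misses the remaining region (no effect) — 1 connected region. The outline is a single polygon with 12 vertices. Extrusion per mm of travel: 0.4 × 0.2 / (π × 0.875²) = 0.033260. Accumulating E over each segment gives final E = 1.0330.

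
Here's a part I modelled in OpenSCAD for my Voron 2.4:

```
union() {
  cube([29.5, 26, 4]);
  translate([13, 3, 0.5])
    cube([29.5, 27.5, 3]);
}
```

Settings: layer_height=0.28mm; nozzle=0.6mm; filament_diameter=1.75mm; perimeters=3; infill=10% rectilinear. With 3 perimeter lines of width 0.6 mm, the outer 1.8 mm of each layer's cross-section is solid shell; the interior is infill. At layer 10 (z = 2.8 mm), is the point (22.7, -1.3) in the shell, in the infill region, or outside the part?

At z = 2.8 mm: the cube is present — its section is the full 29.5×26 rectangle; the 29.5×27.5 cube at (13, 3) contributes its full rectangle; Combining (union): the regions partially overlap (shared area 379.50 mm²), so overlapping operands fuse into one piece — 1 connected region. Overall, the cross-section is a single solid region. The nearest boundary edge runs (29.50, 0.00)→(0.00, 0.00); distance from the point to it = 1.30 mm. The point is not inside any of the regions above, so it lies outside the cross-section (1.30 mm from the nearest boundary).

outside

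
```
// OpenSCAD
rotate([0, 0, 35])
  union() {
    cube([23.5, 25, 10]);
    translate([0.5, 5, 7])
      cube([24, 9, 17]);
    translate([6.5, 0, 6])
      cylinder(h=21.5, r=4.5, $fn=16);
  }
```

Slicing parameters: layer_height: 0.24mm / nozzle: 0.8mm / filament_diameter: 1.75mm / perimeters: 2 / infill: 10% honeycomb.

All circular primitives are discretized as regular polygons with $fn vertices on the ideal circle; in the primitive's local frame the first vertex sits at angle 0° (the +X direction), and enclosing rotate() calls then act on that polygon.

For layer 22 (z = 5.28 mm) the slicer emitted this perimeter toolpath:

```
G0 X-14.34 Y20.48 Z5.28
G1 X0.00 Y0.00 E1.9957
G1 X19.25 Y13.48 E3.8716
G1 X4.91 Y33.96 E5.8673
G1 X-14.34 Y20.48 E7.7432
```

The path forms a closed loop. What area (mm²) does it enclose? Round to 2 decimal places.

587.54 mm²

Apply the shoelace formula to the sequence of (X, Y) vertices; enclosed area = 587.54 mm².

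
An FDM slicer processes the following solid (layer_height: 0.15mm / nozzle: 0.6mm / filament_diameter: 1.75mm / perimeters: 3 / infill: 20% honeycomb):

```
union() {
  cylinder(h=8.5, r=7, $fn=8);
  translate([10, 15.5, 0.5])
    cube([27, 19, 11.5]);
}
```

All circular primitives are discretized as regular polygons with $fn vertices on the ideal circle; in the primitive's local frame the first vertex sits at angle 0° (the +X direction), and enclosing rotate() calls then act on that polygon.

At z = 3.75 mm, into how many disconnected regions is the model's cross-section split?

At z = 3.75 mm: the r=7 cylinder contributes a regular 8-gon of circumradius 7; the cube at (10, 15.5) (footprint 27×19) is included at this height; Merging all regions: the 2 present regions are separate (no shared area or edge), so areas and boundary lengths simply add and each stays a separate island — 2 connected regions. The result has 2 disconnected regions.

2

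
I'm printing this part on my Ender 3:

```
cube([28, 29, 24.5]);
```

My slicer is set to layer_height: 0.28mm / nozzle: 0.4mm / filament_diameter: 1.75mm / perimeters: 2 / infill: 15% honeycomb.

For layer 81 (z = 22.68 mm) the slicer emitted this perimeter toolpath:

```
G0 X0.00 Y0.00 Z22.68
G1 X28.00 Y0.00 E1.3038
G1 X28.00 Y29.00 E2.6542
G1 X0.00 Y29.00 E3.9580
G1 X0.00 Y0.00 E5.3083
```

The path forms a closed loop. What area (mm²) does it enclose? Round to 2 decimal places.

Apply the shoelace formula to the sequence of (X, Y) vertices; enclosed area = 812.00 mm².

812.00 mm²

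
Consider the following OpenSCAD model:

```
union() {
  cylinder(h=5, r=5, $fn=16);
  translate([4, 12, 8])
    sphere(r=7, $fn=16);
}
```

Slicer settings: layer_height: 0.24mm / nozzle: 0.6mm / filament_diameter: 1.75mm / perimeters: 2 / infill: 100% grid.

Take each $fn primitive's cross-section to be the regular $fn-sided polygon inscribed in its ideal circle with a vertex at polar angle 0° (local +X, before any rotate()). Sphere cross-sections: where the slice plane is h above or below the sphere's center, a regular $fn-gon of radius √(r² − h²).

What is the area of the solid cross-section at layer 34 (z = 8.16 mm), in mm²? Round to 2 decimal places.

149.93 mm²

At z = 8.16 mm: the cylinder is absent (z outside [0, 5]); the r=7 sphere at (4, 12) contributes a regular 16-gon of circumradius √(7²−0.16²) = 6.998 (area = (16/2)·6.998²·sin(360°/16) = 149.93 mm²); Combining (union): only the r=7 sphere at (4, 12) is present, so the union is just that shape — area = 149.93 mm². Overall, the cross-section is a single solid region. Net area = 149.93 mm².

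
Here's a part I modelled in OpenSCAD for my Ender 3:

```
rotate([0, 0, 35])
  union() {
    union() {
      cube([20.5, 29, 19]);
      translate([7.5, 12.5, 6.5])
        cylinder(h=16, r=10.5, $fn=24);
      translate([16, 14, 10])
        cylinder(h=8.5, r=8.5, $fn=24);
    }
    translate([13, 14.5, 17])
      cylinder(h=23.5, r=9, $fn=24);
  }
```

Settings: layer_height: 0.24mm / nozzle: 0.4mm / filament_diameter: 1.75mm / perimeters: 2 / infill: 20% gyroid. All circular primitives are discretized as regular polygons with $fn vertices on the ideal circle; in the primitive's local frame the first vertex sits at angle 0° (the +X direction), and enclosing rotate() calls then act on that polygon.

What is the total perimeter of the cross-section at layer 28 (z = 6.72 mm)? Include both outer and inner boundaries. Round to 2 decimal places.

100.55 mm

At z = 6.72 mm: the 20.5×29 cube contributes its full rectangle (perimeter 99.00 mm); the r=10.5 cylinder at (7.5, 12.5) gives a regular 24-gon of circumradius 10.5 (constant along its height) (perimeter = 2·24·10.500·sin(180°/24) = 65.79 mm); the cylinder at (16, 14) does not reach this height (z outside [10, 18.5]); Combining (union): the regions partially overlap (shared area 313.05 mm²), so the edge portions inside another operand are dropped and the merged outline is re-measured after clipping — boundary = 100.55 mm; the cylinder at (13, 14.5) is absent (z outside [17, 40.5]); Combining (union): only the result so far is present, so the union is just that shape — boundary = 100.55 mm; (whole slice rotated 35° about Z — lengths, areas and connectivity unchanged). Overall, the cross-section is a single solid region. Total boundary length (outer) = 100.55 mm.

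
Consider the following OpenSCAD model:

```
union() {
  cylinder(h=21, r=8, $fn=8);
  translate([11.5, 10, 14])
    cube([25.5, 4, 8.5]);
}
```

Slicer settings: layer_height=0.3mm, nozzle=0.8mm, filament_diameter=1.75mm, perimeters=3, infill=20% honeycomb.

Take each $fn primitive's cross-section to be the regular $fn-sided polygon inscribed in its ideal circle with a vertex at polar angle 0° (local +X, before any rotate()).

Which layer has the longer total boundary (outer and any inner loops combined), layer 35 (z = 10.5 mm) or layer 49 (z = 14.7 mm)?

layer 49 (z = 14.7 mm)

Layer 35 (z = 10.5): the r=8 cylinder gives a regular 8-gon of circumradius 8 (constant along its height) (perimeter = 2·8·8.000·sin(180°/8) = 48.98 mm); the cube at (11.5, 10) is absent (z outside [14, 22.5]); Combining (union): only the r=8 cylinder is present, so the union is just that shape — boundary = 48.98 mm. So its perimeter = 48.98 mm. Layer 49 (z = 14.7): the cylinder: section is a regular 8-gon, circumradius r=8 (perimeter = 2·8·8.000·sin(180°/8) = 48.98 mm); the cube at (11.5, 10) (footprint 25.5×4) is included at this height (perimeter 59.00 mm); Taking the union: the 2 present regions are separate (no shared area or edge), so areas and boundary lengths simply add and each stays a separate island — boundary = 107.98 mm. So its perimeter = 107.98 mm. Layer 49 is larger (107.98 vs 48.98 mm).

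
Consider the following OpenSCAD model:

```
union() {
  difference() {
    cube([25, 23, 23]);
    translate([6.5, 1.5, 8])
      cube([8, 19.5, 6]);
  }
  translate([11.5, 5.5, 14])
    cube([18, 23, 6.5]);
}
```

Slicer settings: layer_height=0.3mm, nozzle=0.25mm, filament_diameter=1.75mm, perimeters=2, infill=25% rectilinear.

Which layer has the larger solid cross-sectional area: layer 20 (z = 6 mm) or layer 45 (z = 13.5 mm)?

layer 20 (z = 6 mm)

Layer 20 (z = 6): the 25×23 cube contributes its full rectangle (area 575.00 mm²); the cube at (6.5, 1.5) does not reach this height (z outside [8, 14]); After the difference (first − rest): none of the subtracted shapes is present at this height, so the 25×23 cube is unchanged — area = 575.00 mm²; the cube at (11.5, 5.5) is not intersected at this z (z outside [14, 20.5]); Taking the union: only the result so far is present, so the union is just that shape — area = 575.00 mm². So its area = 575.00 mm². Layer 45 (z = 13.5): the cube is present — its section is the full 25×23 rectangle (area 575.00 mm²); the cube at (6.5, 1.5) is present — its section is the full 8×19.5 rectangle (area 156.00 mm²); Taking the first minus the rest: starting from the 25×23 cube (575.00 mm²), the 8×19.5 cube at (6.5, 1.5) lies wholly inside it (removes its full 156.00 mm² and its 55.00 mm outline becomes a hole wall) — area = 419.00 mm²; the cube at (11.5, 5.5) does not reach this height (z outside [14, 20.5]); Taking the union: only the result so far is present, so the union is just that shape — area = 419.00 mm². So its area = 419.00 mm². Layer 20 is larger (575.00 vs 419.00 mm²).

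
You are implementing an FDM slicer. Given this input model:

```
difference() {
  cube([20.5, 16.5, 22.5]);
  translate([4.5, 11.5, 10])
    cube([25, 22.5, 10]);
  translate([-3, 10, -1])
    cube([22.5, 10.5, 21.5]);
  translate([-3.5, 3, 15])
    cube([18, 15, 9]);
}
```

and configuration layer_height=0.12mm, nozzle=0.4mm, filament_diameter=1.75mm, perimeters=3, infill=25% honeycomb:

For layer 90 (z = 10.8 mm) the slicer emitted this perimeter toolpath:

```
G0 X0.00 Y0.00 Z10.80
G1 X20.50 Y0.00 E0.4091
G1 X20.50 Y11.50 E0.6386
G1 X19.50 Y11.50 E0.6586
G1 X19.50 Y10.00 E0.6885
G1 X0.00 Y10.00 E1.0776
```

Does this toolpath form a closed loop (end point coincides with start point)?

Start point (G0): (0.00, 0.00). End point (last G1): the path does not return to the start — open.

no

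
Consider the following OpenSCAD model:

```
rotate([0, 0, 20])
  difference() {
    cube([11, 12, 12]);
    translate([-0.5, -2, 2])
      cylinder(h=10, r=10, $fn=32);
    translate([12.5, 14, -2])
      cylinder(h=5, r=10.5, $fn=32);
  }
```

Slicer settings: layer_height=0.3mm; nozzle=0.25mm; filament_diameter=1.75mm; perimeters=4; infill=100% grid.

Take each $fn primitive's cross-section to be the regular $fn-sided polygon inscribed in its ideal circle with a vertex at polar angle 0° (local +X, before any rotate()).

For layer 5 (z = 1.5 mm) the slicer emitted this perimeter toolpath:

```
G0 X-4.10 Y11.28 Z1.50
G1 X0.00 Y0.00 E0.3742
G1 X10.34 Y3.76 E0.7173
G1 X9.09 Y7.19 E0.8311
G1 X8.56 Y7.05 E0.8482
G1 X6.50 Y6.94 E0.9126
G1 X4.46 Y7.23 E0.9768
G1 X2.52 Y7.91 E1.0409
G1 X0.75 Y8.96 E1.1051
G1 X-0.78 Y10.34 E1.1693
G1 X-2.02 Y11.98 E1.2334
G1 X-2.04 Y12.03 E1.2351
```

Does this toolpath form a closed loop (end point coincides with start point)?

Start point (G0): (-4.10, 11.28). End point (last G1): the path does not return to the start — open.

no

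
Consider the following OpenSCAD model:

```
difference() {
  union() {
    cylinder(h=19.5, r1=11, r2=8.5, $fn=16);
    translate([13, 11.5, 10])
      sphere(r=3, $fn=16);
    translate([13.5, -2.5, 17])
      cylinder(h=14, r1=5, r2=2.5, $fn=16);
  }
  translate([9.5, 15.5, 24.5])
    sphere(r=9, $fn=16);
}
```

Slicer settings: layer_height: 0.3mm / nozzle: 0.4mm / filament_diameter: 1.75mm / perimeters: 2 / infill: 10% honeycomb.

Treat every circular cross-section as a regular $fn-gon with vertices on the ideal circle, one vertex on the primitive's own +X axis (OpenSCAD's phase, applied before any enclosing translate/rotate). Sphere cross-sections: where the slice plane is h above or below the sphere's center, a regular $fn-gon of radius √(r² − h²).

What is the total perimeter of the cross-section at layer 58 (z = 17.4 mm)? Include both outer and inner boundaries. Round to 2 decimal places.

At z = 17.4 mm: the cone (r1=11→r2=8.5) has section circumradius 8.769 here — a regular 16-gon (perimeter = 2·16·8.769·sin(180°/16) = 54.75 mm); the sphere at (13, 11.5) is absent (|z−center|=7.400 > r=3); the cone at (13.5, -2.5) contributes a regular 16-gon of circumradius 4.929 (interpolated between r1=5 and r2=2.5 at t=0.029) (perimeter = 2·16·4.929·sin(180°/16) = 30.77 mm); Merging all regions: the 2 present regions are separate (no shared area or edge), so areas and boundary lengths simply add and each stays a separate island — boundary = 85.51 mm; the sphere at (9.5, 15.5): section is a regular 16-gon, circumradius = √(r²−h²) = √(9²−7.1²) = 5.531 (perimeter = 2·16·5.531·sin(180°/16) = 34.53 mm); After the difference (first − rest): starting from that combined region, the r=9 sphere at (9.5, 15.5) misses the remaining region (no effect) — boundary = 85.51 mm. Overall, the cross-section has 2 separate islands. Total boundary length (outer) = 85.51 mm.

85.51 mm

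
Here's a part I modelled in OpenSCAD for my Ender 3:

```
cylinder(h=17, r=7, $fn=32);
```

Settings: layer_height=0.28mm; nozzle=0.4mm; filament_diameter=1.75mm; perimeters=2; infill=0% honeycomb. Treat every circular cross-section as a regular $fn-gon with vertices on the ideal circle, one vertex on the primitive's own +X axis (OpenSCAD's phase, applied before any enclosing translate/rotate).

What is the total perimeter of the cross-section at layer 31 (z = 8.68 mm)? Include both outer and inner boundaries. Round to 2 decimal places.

At z = 8.68 mm: the r=7 cylinder gives a regular 32-gon of circumradius 7 (constant along its height) (perimeter = 2·32·7.000·sin(180°/32) = 43.91 mm). Overall, the cross-section is a single solid region. Total boundary length (outer) = 43.91 mm.

43.91 mm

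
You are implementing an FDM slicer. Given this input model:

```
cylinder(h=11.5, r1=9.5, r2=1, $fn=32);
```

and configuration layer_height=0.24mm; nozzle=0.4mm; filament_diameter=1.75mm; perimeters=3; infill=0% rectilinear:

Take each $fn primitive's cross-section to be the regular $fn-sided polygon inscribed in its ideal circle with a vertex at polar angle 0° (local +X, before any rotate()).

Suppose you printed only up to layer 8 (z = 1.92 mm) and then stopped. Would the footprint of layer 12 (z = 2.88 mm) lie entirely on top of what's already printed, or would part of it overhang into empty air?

Compare the two slices. At z = 1.92: the cone: at t=0.167 of its height the radius interpolates to r₁+(r₂−r₁)t = 8.081, giving a regular 32-gon of that circumradius (area = (32/2)·8.081²·sin(360°/32) = 203.83 mm²). At z = 2.88: the cone: at t=0.250 of its height the radius interpolates to r₁+(r₂−r₁)t = 7.371, giving a regular 32-gon of that circumradius (area = (32/2)·7.371²·sin(360°/32) = 169.61 mm²). Checking containment: the cross-section at z = 2.88 is a subset of the cross-section at z = 1.92.

entirely on top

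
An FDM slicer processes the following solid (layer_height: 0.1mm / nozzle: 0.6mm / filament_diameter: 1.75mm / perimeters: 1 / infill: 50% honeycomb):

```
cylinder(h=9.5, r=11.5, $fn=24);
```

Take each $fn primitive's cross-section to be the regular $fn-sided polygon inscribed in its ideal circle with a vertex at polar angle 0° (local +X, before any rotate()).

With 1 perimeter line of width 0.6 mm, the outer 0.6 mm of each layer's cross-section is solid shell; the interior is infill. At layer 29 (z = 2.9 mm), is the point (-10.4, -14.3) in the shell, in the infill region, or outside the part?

At z = 2.9 mm: the cylinder: section is a regular 24-gon, circumradius r=11.5. Overall, the cross-section is a single solid region. The nearest boundary edge runs (-8.13, -8.13)→(-5.75, -9.96); distance from the point to it = 6.27 mm. The point is not inside any of the regions above, so it lies outside the cross-section (6.27 mm from the nearest boundary).

outside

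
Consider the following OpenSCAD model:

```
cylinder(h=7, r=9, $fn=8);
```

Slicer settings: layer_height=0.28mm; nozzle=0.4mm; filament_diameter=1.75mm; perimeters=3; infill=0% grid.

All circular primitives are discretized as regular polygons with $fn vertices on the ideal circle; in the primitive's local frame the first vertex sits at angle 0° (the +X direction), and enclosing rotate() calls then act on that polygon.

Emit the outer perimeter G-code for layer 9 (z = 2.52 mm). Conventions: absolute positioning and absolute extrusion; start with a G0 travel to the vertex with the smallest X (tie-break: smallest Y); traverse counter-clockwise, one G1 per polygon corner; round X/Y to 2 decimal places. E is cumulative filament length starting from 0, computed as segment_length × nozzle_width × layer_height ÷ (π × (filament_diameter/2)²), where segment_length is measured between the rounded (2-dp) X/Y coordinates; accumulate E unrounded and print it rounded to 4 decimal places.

At z = 2.52 mm: the r=9 cylinder gives a regular 8-gon of circumradius 9 (constant along its height). The outline is a single polygon with 8 vertices. Extrusion per mm of travel: 0.4 × 0.28 / (π × 0.875²) = 0.046564. Accumulating E over each segment gives final E = 2.5652.

G0 X-9.00 Y0.00 Z2.52
G1 X-6.36 Y-6.36 E0.3206
G1 X0.00 Y-9.00 E0.6413
G1 X6.36 Y-6.36 E0.9619
G1 X9.00 Y0.00 E1.2826
G1 X6.36 Y6.36 E1.6032
G1 X0.00 Y9.00 E1.9239
G1 X-6.36 Y6.36 E2.2445
G1 X-9.00 Y0.00 E2.5652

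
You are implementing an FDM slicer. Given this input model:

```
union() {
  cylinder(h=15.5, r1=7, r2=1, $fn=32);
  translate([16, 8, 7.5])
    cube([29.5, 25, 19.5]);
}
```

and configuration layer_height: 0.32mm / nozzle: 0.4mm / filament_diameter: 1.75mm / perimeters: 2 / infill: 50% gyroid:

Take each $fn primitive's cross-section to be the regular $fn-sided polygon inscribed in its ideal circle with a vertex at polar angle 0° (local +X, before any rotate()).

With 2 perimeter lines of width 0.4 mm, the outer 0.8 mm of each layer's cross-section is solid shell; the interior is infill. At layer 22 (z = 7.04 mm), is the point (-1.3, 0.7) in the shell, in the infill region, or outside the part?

infill

At z = 7.04 mm: the cone (r1=7→r2=1) has section circumradius 4.275 here — a regular 32-gon; the cube at (16, 8) is not intersected at this z (z outside [7.5, 27]); Combining (union): only the cone is present, so the union is just that shape — 1 connected region. Overall, the cross-section is a single solid region. The nearest boundary edge runs (-3.55, 2.37)→(-3.95, 1.64); distance from the point to it = 2.78 mm. The point is inside the cross-section and 2.78 mm from the nearest boundary — more than the 0.8 mm shell width (2 × 0.4), so it's in the infill interior.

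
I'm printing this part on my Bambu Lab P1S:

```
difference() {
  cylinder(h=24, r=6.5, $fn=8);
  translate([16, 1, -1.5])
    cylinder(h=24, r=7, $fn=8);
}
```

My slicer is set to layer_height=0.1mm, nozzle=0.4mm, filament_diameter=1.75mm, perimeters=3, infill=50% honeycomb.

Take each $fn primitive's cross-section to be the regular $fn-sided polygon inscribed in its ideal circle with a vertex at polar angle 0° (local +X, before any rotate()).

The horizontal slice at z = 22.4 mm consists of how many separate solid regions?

1

At z = 22.4 mm: the r=6.5 cylinder gives a regular 8-gon of circumradius 6.5 (constant along its height); the cylinder at (16, 1): section is a regular 8-gon, circumradius r=7; Subtracting the remaining from the first: starting from the r=6.5 cylinder, the r=7 cylinder at (16, 1) misses the remaining region (no effect) — 1 connected region. The result has 1 disconnected region.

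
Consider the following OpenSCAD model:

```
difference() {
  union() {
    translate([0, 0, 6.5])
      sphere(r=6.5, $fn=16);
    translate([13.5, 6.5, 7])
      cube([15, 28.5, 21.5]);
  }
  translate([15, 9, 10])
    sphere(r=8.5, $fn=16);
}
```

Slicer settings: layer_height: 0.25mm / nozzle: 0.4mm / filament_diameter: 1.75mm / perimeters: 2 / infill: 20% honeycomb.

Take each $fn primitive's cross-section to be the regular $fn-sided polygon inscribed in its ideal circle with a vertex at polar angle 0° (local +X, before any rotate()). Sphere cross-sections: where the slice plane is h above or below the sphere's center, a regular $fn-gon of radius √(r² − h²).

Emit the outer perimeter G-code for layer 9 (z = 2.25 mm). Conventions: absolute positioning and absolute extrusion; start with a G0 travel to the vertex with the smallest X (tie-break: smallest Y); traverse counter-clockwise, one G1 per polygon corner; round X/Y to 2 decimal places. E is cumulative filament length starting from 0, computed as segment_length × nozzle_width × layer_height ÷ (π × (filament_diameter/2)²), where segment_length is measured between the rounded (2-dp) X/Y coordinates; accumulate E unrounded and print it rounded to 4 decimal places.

G0 X-4.92 Y0.00 Z2.25
G1 X-4.54 Y-1.88 E0.0797
G1 X-3.48 Y-3.48 E0.1595
G1 X-1.88 Y-4.54 E0.2393
G1 X0.00 Y-4.92 E0.3191
G1 X1.88 Y-4.54 E0.3988
G1 X3.48 Y-3.48 E0.4786
G1 X4.54 Y-1.88 E0.5584
G1 X4.92 Y0.00 E0.6381
G1 X4.54 Y1.88 E0.7179
G1 X3.48 Y3.48 E0.7977
G1 X1.88 Y4.54 E0.8775
G1 X0.00 Y4.92 E0.9572
G1 X-1.88 Y4.54 E1.0370
G1 X-3.48 Y3.48 E1.1168
G1 X-4.54 Y1.88 E1.1965
G1 X-4.92 Y0.00 E1.2763

At z = 2.25 mm: the r=6.5 sphere contributes a regular 16-gon of circumradius √(6.5²−4.25²) = 4.918; the cube at (13.5, 6.5) is absent (z outside [7, 28.5]); Merging all regions: only the r=6.5 sphere is present, so the union is just that shape — 1 connected region; the r=8.5 sphere at (15, 9) contributes a regular 16-gon of circumradius √(8.5²−7.75²) = 3.491; Subtracting the remaining from the first: starting from the result so far, the r=8.5 sphere at (15, 9) misses the remaining region (no effect) — 1 connected region. The outline is a single polygon with 16 vertices. Extrusion per mm of travel: 0.4 × 0.25 / (π × 0.875²) = 0.041575. Accumulating E over each segment gives final E = 1.2763.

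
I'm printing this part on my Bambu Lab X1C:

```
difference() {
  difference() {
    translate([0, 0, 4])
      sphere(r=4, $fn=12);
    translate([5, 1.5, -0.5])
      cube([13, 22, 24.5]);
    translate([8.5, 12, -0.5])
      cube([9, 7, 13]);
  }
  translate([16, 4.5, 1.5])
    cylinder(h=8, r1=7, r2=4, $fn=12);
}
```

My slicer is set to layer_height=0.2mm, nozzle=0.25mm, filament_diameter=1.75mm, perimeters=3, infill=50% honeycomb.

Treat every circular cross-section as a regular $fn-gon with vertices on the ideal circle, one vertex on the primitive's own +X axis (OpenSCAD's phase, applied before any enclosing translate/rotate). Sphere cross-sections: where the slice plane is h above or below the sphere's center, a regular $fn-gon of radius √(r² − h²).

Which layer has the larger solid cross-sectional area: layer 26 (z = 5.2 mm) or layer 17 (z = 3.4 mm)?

layer 17 (z = 3.4 mm)

Layer 26 (z = 5.2): the r=4 sphere contributes a regular 12-gon of circumradius √(4²−1.2²) = 3.816 (area = (12/2)·3.816²·sin(360°/12) = 43.68 mm²); the cube at (5, 1.5) is present — its section is the full 13×22 rectangle (area 286.00 mm²); the 9×7 cube at (8.5, 12) contributes its full rectangle (area 63.00 mm²); Subtracting the remaining from the first: starting from the r=4 sphere (43.68 mm²), the 13×22 cube at (5, 1.5) misses the remaining region (no effect); the 9×7 cube at (8.5, 12) misses the remaining region (no effect) — area = 43.68 mm²; the cone at (16, 4.5): at t=0.463 of its height the radius interpolates to r₁+(r₂−r₁)t = 5.612, giving a regular 12-gon of that circumradius (area = (12/2)·5.612²·sin(360°/12) = 94.50 mm²); Taking the first minus the rest: starting from that combined region (43.68 mm²), the cone at (16, 4.5) misses the remaining region (no effect) — area = 43.68 mm². So its area = 43.68 mm². Layer 17 (z = 3.4): the r=4 sphere slices to a regular 12-gon of circumradius 3.955 (√(r²−h²) with h=0.6 from center) (area = (12/2)·3.955²·sin(360°/12) = 46.92 mm²); the cube at (5, 1.5) (footprint 13×22) is included at this height (area 286.00 mm²); the cube at (8.5, 12) (footprint 9×7) is included at this height (area 63.00 mm²); Taking the first minus the rest: starting from the r=4 sphere (46.92 mm²), the 13×22 cube at (5, 1.5) misses the remaining region (no effect); the 9×7 cube at (8.5, 12) misses the remaining region (no effect) — area = 46.92 mm²; the cone at (16, 4.5) contributes a regular 12-gon of circumradius 6.287 (interpolated between r1=7 and r2=4 at t=0.237) (area = (12/2)·6.287²·sin(360°/12) = 118.60 mm²); Taking the first minus the rest: starting from that combined region (46.92 mm²), the cone at (16, 4.5) misses the remaining region (no effect) — area = 46.92 mm². So its area = 46.92 mm². Layer 17 is larger (46.92 vs 43.68 mm²).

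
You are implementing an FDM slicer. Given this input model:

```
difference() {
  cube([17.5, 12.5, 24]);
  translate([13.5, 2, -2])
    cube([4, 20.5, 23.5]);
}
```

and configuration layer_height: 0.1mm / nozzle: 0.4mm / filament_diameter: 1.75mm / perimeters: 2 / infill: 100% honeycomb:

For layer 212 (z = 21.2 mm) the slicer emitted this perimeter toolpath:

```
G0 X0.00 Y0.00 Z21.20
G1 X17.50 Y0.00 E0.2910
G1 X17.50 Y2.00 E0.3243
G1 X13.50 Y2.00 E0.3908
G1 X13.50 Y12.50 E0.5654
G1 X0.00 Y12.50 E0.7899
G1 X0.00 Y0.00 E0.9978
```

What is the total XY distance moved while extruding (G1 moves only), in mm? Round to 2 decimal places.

Sum the Euclidean lengths of each G1 segment: total = 60.00 mm.

60.00 mm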